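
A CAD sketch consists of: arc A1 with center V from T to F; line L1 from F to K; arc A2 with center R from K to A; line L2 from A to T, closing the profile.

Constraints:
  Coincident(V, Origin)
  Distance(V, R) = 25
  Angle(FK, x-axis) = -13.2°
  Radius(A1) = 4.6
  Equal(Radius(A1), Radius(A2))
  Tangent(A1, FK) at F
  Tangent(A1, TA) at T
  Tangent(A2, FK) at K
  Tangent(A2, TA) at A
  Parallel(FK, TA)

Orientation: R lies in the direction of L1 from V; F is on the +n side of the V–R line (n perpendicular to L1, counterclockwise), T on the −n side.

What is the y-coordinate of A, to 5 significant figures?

-10.187

The slot axis is L1's direction at -13.2°, so u = (cos -13.2°, sin -13.2°) = (0.97358, -0.22835) and n = (−sin -13.2°, cos -13.2°) = (0.22835, 0.97358). V is at the origin and R lies 25.0 along u from V, so R = 25.0·u = (24.339, -5.7088). Tangency of A1 to both parallel lines with radius 4.6 puts F and T at V ± 4.6·n: F = (1.0504, 4.4785), T = (-1.0504, -4.4785). Equal radii place K and A the same way about R: K = R + 4.6·n = (25.390, -1.2303), A = R − 4.6·n = (23.289, -10.187). So A.y = -10.187.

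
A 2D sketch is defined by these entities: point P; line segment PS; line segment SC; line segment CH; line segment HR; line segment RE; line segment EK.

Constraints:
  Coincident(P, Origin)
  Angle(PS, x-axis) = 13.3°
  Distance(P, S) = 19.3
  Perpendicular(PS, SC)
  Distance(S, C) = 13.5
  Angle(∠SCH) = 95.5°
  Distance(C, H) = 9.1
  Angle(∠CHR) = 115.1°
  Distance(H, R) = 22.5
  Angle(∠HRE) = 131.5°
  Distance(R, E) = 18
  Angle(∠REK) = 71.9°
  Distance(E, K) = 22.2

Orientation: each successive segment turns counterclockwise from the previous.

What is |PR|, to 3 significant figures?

5.14

P is at the origin; PS runs at 13.3° with length 19.3, so S = (18.8, 4.44). PS ⟂ SC, so SC runs at 103°; with |SC| = 13.5, C = (15.7, 17.6). ∠SCH = 95.5° gives CH at -172° from the x-axis; with |CH| = 9.1, H = (6.66, 16.3). ∠CHR = 115.1° gives HR at -107° from the x-axis; with |HR| = 22.5, R = (-0.0301, -5.14). Then |PR| = |R − P| = 5.14.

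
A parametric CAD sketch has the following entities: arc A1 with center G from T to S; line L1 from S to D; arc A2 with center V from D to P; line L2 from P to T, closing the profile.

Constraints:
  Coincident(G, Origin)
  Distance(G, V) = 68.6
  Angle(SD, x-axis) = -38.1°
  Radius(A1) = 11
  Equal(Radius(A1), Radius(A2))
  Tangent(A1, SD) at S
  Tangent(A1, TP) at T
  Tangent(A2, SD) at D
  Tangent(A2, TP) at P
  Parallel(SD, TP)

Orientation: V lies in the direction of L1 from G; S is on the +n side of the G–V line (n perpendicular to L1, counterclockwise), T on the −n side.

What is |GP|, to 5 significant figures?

69.476

Tangency of A1 to both parallel lines with radius 11.0 puts S and T at G ± 11.0·n: S = (6.7874, 8.6563), T = (-6.7874, -8.6563). Equal radii place D and P the same way about V: D = V + 11.0·n = (60.771, -33.672), P = V − 11.0·n = (47.196, -50.985). Then |GP| = |P − G| = 69.476.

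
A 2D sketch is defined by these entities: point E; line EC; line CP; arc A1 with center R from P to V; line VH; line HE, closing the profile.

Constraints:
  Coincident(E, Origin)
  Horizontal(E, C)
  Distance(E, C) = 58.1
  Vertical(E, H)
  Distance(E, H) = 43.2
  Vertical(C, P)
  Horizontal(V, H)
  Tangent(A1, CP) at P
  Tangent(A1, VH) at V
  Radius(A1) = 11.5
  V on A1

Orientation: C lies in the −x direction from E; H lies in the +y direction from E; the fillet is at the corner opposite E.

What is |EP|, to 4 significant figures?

66.19

The virtual corner opposite E is at (-58.10, 43.20). Since A1 is tangent to CP there, RP ⟂ CP and A1 meets VH tangentially, so RV is at right angles to VH, with radius 11.5, so the center R sits 11.5 in from both sides at R = (-46.60, 31.70). That places the tangent points at P = (-58.10, 31.70) on CP and V = (-46.60, 43.20) on VH. Then |EP| = |P − E| = 66.19.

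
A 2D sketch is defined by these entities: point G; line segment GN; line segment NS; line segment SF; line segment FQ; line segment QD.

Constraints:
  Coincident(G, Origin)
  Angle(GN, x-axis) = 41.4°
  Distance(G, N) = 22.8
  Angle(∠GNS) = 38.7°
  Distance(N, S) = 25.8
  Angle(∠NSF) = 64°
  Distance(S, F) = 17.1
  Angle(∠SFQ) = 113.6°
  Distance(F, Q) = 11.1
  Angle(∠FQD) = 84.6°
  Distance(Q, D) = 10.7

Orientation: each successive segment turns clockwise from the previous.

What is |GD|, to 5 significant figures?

13.504

∠SFQ = 113.6° gives FQ at 77.700° from the x-axis; with |FQ| = 11.1, Q = (1.1797, 10.534). ∠FQD = 84.6° gives QD at -17.700° from the x-axis; with |QD| = 10.7, D = (11.373, 7.2811). Then |GD| = |D − G| = 13.504.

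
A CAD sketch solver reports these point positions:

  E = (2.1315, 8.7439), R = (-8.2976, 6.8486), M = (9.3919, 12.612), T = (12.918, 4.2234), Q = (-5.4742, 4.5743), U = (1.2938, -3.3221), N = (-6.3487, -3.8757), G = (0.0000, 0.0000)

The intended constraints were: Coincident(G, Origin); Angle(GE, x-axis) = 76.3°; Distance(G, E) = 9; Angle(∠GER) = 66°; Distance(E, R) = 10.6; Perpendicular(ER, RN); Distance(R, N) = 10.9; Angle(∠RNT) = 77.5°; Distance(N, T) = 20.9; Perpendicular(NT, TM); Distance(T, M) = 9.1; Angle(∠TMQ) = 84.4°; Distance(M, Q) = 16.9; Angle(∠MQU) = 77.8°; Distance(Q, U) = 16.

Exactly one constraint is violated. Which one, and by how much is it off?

Distance(Q, U) = 16 — off by 5.60.

G = (0.00, 0.00) ✓; GE at 76.30° ✓; |GE| = 9.000 ✓; ∠GER = 66.00° ✓; |ER| = 10.60 ✓; ∠(ER, RN) = 90.00° ✓; |RN| = 10.90 ✓; ∠RNT = 77.50° ✓; |NT| = 20.90 ✓; ∠(NT, TM) = 90.00° ✓; |TM| = 9.100 ✓; ∠TMQ = 84.40° ✓; |MQ| = 16.90 ✓; ∠MQU = 77.80° ✓; |QU| = 10.40 ✗.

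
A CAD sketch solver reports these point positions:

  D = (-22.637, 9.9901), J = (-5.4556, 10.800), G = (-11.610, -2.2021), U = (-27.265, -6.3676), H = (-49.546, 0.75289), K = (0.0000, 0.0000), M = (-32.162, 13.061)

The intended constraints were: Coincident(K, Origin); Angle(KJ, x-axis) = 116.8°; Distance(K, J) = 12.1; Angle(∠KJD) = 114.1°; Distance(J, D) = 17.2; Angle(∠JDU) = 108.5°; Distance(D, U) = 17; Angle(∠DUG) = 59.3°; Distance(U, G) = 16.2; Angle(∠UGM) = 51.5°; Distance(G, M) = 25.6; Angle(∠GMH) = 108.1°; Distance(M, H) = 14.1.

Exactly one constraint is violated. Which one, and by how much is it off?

Distance(M, H) = 14.1 — off by 7.20.

K = (0.00, 0.00) ✓; KJ at 116.8° ✓; |KJ| = 12.10 ✓; ∠KJD = 114.1° ✓; |JD| = 17.20 ✓; ∠JDU = 108.5° ✓; |DU| = 17.00 ✓; ∠DUG = 59.30° ✓; |UG| = 16.20 ✓; ∠UGM = 51.50° ✓; |GM| = 25.60 ✓; ∠GMH = 108.1° ✓; |MH| = 21.30 ✗.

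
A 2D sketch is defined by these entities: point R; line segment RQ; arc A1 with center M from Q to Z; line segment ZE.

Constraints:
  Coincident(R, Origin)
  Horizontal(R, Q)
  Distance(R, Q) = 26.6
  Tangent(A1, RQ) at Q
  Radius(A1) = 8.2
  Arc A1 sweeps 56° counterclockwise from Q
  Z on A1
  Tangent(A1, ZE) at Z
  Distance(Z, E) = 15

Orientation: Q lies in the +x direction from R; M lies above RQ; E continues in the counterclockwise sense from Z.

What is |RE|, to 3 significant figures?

44.8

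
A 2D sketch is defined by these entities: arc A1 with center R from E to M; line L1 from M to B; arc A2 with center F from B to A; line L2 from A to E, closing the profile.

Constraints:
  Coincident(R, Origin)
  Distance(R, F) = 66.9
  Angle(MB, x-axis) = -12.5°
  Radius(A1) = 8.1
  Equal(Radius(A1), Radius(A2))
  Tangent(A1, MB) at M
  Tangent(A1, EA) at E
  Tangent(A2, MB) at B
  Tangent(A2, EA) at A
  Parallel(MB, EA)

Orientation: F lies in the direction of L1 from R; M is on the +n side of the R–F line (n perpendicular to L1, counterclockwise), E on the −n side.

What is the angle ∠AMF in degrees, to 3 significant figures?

6.71°

The slot axis is L1's direction at -12.5°, so u = (cos -12.5°, sin -12.5°) = (0.976, -0.216) and n = (−sin -12.5°, cos -12.5°) = (0.216, 0.976). R is at the origin and F lies 66.9 along u from R, so F = 66.9·u = (65.3, -14.5). Tangency of A1 to both parallel lines with radius 8.1 puts M and E at R ± 8.1·n: M = (1.75, 7.91), E = (-1.75, -7.91). Equal radii place B and A the same way about F: B = F + 8.1·n = (67.1, -6.57), A = F − 8.1·n = (63.6, -22.4). Then cos ∠AMF = MA·MF / (|MA||MF|), giving 6.71°.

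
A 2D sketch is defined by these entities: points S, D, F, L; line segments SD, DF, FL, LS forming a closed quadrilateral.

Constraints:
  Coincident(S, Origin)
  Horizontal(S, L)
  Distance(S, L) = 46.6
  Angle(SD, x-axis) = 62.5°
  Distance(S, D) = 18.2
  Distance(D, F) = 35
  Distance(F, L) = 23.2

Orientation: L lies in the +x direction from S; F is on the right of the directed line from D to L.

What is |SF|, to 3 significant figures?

30.5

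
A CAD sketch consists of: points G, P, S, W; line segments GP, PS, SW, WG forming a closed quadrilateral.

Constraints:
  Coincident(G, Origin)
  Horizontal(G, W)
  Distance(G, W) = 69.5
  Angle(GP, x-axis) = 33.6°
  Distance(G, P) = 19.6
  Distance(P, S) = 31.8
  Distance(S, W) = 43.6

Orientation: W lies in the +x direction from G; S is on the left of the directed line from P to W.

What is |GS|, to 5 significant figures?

51.272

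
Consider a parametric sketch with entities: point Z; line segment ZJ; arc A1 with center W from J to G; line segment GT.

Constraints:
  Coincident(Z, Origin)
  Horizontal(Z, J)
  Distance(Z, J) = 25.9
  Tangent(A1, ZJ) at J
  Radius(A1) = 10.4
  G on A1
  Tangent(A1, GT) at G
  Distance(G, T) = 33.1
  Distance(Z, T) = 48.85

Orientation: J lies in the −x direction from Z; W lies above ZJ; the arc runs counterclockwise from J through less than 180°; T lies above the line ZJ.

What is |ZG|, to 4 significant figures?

19.54

Checks: ∠(WJ, JZ) = 90.00° ✓; |WG| = 10.40 ✓; ∠(WG, GT) = 90.00° ✓; |GT| = 33.10 ✓; |ZT| = 48.85 ✓.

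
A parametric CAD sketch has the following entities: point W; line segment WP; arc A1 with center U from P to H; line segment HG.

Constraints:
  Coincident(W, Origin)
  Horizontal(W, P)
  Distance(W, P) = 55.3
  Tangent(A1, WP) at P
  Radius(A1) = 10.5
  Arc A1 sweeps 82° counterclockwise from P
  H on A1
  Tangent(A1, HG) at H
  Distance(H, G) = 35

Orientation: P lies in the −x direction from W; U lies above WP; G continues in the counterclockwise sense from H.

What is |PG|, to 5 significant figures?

46.289

W is at the origin; W and P share the same y with |WP| = 55.3 and P on the −x side, so P = (-55.300, 0.0000). A1 meets WP tangentially, so UP is at right angles to WP, so U = P + (0, 10.5) = (-55.300, 10.500). On A1, P sits at bearing -90° from U; an 82° counterclockwise sweep puts H at bearing -8°, so H = U + 10.5·(cos -8°, sin -8°) = (-44.902, 9.0387). Since A1 is tangent to HG there, UH ⟂ HG, so HG runs along (−sin -8°, cos -8°); with |HG| = 35.0, G = (-40.031, 43.698). Then |PG| = |G − P| = 46.289.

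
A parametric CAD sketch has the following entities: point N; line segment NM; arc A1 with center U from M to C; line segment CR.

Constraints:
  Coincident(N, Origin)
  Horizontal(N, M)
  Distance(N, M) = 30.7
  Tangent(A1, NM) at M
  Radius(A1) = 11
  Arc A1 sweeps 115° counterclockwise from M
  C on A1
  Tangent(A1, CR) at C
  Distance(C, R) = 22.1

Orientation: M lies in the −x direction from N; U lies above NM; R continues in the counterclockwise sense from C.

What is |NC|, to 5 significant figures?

25.974

N is at the origin; N and M share the same y with |NM| = 30.7 and M on the −x side, so M = (-30.700, 0.0000). A1 meets NM tangentially, so UM is at right angles to NM, so U = M + (0, 11) = (-30.700, 11.000). On A1, M sits at bearing -90° from U; a 115° counterclockwise sweep puts C at bearing 25°, so C = U + 11.0·(cos 25°, sin 25°) = (-20.731, 15.649). Then |NC| = |C − N| = 25.974.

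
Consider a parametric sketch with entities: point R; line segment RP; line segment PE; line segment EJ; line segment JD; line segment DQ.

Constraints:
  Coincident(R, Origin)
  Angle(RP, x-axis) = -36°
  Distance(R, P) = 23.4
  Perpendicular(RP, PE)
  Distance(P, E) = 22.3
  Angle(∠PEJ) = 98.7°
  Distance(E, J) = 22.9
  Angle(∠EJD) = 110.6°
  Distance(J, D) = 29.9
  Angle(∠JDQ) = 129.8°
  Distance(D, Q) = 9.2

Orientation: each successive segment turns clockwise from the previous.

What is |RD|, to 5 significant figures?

13.873

R is at the origin; RP runs at -36.0° with length 23.4, so P = (18.931, -13.754). The perpendicularity gives PE at right angles to RP, so PE runs at -126.00°; with |PE| = 22.3, E = (5.8234, -31.795). ∠PEJ = 98.7° gives EJ at 152.70° from the x-axis; with |EJ| = 22.9, J = (-14.526, -21.292). ∠EJD = 110.6° gives JD at 83.300° from the x-axis; with |JD| = 29.9, D = (-11.037, 8.4036). Then |RD| = |D − R| = 13.873.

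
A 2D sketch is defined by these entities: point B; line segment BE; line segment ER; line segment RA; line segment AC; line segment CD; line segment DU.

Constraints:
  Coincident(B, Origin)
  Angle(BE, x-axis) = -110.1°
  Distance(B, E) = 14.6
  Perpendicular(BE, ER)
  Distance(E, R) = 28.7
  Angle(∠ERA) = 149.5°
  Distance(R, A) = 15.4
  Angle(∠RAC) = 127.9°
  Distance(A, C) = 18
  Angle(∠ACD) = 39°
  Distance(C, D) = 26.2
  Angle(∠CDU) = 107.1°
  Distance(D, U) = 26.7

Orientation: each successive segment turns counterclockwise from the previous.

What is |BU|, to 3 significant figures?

48.4

B is at the origin; BE runs at -110.1° with length 14.6, so E = (-5.02, -13.7). BE ⟂ ER, so ER runs at -20.1°; with |ER| = 28.7, R = (21.9, -23.6). ∠ERA = 149.5° gives RA at 10.4° from the x-axis; with |RA| = 15.4, A = (37.1, -20.8). ∠RAC = 127.9° gives AC at 62.5° from the x-axis; with |AC| = 18.0, C = (45.4, -4.83). ∠ACD = 39.0° gives CD at -156° from the x-axis; with |CD| = 26.2, D = (21.4, -15.3). ∠CDU = 107.1° gives DU at -83.6° from the x-axis; with |DU| = 26.7, U = (24.3, -41.8). Then |BU| = |U − B| = 48.4.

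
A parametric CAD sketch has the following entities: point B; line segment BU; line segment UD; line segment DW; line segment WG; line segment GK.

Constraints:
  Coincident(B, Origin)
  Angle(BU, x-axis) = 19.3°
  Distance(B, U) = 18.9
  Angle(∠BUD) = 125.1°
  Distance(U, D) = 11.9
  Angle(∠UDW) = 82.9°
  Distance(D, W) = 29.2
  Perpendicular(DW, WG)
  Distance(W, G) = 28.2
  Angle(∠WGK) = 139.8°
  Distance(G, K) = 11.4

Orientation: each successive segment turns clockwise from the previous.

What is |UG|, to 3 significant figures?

32.2

B is at the origin; BU runs at 19.3° with length 18.9, so U = (17.8, 6.25). ∠BUD = 125.1° gives UD at -35.6° from the x-axis; with |UD| = 11.9, D = (27.5, -0.681). ∠UDW = 82.9° gives DW at -133° from the x-axis; with |DW| = 29.2, W = (7.71, -22.1). DW is perpendicular to WG, so WG runs at 137°; with |WG| = 28.2, G = (-13.0, -3.02). Then |UG| = |G − U| = 32.2.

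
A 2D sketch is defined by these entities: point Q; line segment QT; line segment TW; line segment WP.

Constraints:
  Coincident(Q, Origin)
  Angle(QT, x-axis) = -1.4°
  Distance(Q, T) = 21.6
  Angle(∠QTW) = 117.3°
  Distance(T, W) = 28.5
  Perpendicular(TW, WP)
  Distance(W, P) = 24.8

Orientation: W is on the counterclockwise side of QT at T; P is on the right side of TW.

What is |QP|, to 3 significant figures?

58.4

Q is at the origin; QT runs at -1.4° with length 21.6, so T = 21.6·(cos -1.4°, sin -1.4°) = (21.6, -0.528). ∠QTW = 117.3°, so TW runs at -1.4° + (180° − 117.3°) = 61.3° from the x-axis; with |TW| = 28.5, W = T + 28.5·(cos 61.3°, sin 61.3°) = (35.3, 24.5). The perpendicularity gives WP at right angles to TW; with |WP| = 24.8 on the right of TW, P = W + 24.8·(0.877, -0.480) = (57.0, 12.6). Then |QP| = |P − Q| = 58.4.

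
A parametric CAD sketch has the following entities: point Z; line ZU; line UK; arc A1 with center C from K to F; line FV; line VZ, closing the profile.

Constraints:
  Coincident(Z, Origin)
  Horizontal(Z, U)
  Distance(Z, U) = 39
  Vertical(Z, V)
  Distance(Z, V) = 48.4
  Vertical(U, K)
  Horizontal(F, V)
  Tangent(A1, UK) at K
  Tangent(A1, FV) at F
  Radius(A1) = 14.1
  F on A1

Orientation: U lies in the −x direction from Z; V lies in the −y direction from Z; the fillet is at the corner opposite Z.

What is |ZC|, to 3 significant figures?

42.4

ZV is vertical with |ZV| = 48.4 and V on the −y side, so V = (0.00, -48.4). The virtual corner opposite Z is at (-39.0, -48.4). Tangency of A1 to UK means the radius CK is perpendicular to UK and since A1 is tangent to FV there, CF ⟂ FV, with radius 14.1, so the center C sits 14.1 in from both sides at C = (-24.9, -34.3). Then |ZC| = |C − Z| = 42.4.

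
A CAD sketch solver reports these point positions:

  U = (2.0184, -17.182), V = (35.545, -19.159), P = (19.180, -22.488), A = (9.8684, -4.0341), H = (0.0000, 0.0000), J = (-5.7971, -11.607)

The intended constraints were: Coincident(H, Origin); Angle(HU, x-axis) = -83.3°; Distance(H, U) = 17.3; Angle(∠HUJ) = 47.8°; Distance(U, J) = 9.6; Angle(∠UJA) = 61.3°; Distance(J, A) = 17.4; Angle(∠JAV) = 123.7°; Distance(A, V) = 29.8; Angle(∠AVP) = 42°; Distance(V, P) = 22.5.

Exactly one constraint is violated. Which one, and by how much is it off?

Distance(V, P) = 22.5 — off by 5.80.

H = (0.00, 0.00) ✓; HU at -83.30° ✓; |HU| = 17.30 ✓; ∠HUJ = 47.80° ✓; |UJ| = 9.600 ✓; ∠UJA = 61.30° ✓; |JA| = 17.40 ✓; ∠JAV = 123.7° ✓; |AV| = 29.80 ✓; ∠AVP = 42.00° ✓; |VP| = 16.70 ✗.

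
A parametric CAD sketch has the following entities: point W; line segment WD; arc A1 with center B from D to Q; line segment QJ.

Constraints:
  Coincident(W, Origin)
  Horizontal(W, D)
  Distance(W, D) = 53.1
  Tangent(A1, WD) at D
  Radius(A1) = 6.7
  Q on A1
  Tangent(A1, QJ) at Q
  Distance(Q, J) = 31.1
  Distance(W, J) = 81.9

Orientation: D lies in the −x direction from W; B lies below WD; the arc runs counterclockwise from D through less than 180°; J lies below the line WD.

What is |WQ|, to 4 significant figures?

58.52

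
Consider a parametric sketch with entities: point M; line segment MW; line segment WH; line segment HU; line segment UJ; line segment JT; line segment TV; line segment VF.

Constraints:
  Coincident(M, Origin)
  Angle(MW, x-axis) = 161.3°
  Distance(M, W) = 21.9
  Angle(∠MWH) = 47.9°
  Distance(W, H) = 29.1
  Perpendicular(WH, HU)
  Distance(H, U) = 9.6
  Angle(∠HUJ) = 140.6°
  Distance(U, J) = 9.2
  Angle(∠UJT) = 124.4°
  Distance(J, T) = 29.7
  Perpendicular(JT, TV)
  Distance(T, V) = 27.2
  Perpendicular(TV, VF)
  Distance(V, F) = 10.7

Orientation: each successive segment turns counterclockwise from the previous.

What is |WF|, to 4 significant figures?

13.78

M is at the origin; MW runs at 161.3° with length 21.9, so W = (-20.74, 7.021). ∠MWH = 47.9° gives WH at -66.60° from the x-axis; with |WH| = 29.1, H = (-9.187, -19.69). WH ⟂ HU, so HU runs at 23.40°; with |HU| = 9.6, U = (-0.3765, -15.87). ∠HUJ = 140.6° gives UJ at 62.80° from the x-axis; with |UJ| = 9.2, J = (3.829, -7.690). ∠UJT = 124.4° gives JT at 118.4° from the x-axis; with |JT| = 29.7, T = (-10.30, 18.44). The perpendicularity gives TV at right angles to JT, so TV runs at -151.6°; with |TV| = 27.2, V = (-34.22, 5.499). The perpendicularity gives VF at right angles to TV, so VF runs at -61.60°; with |VF| = 10.7, F = (-29.13, -3.914). Then |WF| = |F − W| = 13.78.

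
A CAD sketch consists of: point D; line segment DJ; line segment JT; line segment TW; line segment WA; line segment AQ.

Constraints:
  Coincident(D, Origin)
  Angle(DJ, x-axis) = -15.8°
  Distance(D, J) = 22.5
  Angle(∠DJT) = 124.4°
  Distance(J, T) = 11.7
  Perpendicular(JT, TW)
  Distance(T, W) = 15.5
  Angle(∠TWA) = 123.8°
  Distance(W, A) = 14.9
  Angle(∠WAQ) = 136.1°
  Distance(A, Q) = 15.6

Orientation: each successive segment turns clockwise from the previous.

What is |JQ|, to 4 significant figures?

26.47

D is at the origin; DJ runs at -15.8° with length 22.5, so J = (21.65, -6.126). ∠DJT = 124.4° gives JT at -71.40° from the x-axis; with |JT| = 11.7, T = (25.38, -17.22). JT is perpendicular to TW, so TW runs at -161.4°; with |TW| = 15.5, W = (10.69, -22.16). ∠TWA = 123.8° gives WA at 142.4° from the x-axis; with |WA| = 14.9, A = (-1.114, -13.07). ∠WAQ = 136.1° gives AQ at 98.50° from the x-axis; with |AQ| = 15.6, Q = (-3.420, 2.361). Then |JQ| = |Q − J| = 26.47.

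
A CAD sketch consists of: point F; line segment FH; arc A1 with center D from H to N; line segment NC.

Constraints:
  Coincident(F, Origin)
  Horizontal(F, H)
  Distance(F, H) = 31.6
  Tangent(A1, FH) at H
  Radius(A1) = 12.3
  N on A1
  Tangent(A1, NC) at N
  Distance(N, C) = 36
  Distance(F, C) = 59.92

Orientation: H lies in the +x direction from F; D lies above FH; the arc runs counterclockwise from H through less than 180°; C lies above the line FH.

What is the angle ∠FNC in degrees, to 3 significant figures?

92.8°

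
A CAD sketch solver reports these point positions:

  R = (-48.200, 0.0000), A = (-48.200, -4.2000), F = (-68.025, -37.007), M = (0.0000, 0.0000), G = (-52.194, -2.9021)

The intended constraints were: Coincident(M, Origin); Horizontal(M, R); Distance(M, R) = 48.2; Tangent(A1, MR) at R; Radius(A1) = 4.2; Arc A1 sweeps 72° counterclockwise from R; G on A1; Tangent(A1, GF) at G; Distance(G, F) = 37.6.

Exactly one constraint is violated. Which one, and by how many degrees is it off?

Tangent(A1, GF) at G — off by 6.90°.

M = (0.00, 0.00) ✓; M.y = 0.00, R.y = 0.00 ✓; |MR| = 48.20 ✓; ∠(AR, RM) = 90.00° ✓; |AR| = 4.200 ✓; bearing(A→G) − bearing(A→R) = 72.00° ✓; |AG| = 4.200 ✓; ∠(AG, GF) = 96.90° ✗; |GF| = 37.60 ✓.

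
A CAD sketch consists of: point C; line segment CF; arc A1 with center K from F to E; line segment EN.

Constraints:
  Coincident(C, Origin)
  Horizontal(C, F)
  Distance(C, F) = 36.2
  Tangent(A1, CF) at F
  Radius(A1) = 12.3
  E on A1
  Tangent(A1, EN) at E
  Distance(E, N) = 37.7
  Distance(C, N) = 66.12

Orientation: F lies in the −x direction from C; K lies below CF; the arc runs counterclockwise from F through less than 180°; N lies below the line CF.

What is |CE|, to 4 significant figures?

50.44

C is at the origin; CF is horizontal with |CF| = 36.2 and F on the −x side, so F = (-36.20, 0.000). A1 meets CF tangentially, so KF is at right angles to CF, so K = F + (0, -12.3) = (-36.20, -12.30). Since KE ⟂ EN (tangency), |KN| = √(12.3² + 37.7²) = 39.66 regardless of where E sits on A1. So N lies on both circle(C, 66.12) and circle(K, 39.66); the below-CF intersection is N = (-41.31, -51.62). E is the foot of the tangent from N: E = (-48.29, -14.58).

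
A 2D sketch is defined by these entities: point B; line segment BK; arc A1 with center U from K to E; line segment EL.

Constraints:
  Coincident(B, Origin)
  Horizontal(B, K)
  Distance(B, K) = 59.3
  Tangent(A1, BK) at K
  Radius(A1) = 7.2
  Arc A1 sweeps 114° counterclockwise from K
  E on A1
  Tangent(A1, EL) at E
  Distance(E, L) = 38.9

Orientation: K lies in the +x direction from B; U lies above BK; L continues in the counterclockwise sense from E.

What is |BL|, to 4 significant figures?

67.76

B is at the origin; B and K share the same y with |BK| = 59.3 and K on the +x side, so K = (59.30, 0.000). The tangent condition forces UK to be normal to BK, so U = K + (0, 7.2) = (59.30, 7.200). On A1, K sits at bearing -90° from U; a 114° counterclockwise sweep puts E at bearing 24°, so E = U + 7.2·(cos 24°, sin 24°) = (65.88, 10.13). The tangent condition forces UE to be normal to EL, so EL runs along (−sin 24°, cos 24°); with |EL| = 38.9, L = (50.06, 45.67). Then |BL| = |L − B| = 67.76.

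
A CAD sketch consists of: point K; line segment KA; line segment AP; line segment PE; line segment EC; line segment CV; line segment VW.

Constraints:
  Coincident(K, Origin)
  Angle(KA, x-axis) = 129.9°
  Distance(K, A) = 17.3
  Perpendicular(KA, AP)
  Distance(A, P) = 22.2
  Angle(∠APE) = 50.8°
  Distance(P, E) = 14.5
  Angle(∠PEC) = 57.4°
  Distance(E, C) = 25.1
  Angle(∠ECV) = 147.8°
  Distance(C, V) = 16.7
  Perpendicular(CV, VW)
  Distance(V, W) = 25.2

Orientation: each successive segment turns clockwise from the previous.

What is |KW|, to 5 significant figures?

52.307

K is at the origin; KA runs at 129.9° with length 17.3, so A = (-11.097, 13.272). KA is perpendicular to AP, so AP runs at 39.900°; with |AP| = 22.2, P = (5.9340, 27.512). ∠APE = 50.8° gives PE at -89.300° from the x-axis; with |PE| = 14.5, E = (6.1111, 13.013). ∠PEC = 57.4° gives EC at 148.10° from the x-axis; with |EC| = 25.1, C = (-15.198, 26.277). ∠ECV = 147.8° gives CV at 115.90° from the x-axis; with |CV| = 16.7, V = (-22.493, 41.300). CV is perpendicular to VW, so VW runs at 25.900°; with |VW| = 25.2, W = (0.17621, 52.307). Then |KW| = |W − K| = 52.307.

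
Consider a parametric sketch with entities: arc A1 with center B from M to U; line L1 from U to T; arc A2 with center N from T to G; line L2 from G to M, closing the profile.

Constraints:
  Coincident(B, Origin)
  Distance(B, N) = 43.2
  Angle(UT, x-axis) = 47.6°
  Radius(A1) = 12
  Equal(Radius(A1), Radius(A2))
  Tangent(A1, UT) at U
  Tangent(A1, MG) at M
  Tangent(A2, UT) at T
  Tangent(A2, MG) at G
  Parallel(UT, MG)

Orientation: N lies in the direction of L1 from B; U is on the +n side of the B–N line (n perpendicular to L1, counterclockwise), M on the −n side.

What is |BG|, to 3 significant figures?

44.8

The slot axis is L1's direction at 47.6°, so u = (cos 47.6°, sin 47.6°) = (0.674, 0.738) and n = (−sin 47.6°, cos 47.6°) = (-0.738, 0.674). B is at the origin and N lies 43.2 along u from B, so N = 43.2·u = (29.1, 31.9). Tangency of A1 to both parallel lines with radius 12.0 puts U and M at B ± 12.0·n: U = (-8.86, 8.09), M = (8.86, -8.09). Equal radii place T and G the same way about N: T = N + 12.0·n = (20.3, 40.0), G = N − 12.0·n = (38.0, 23.8). Then |BG| = |G − B| = 44.8.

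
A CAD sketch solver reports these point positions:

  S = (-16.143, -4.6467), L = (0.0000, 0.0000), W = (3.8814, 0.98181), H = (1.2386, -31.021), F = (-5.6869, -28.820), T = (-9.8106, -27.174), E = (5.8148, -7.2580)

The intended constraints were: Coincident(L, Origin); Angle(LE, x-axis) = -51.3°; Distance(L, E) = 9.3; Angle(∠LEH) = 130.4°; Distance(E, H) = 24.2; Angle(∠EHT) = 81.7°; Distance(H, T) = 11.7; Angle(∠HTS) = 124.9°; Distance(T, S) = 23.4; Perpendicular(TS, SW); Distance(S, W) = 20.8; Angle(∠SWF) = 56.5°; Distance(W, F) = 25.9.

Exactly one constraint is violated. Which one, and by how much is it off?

Distance(W, F) = 25.9 — off by 5.40.

L = (0.00, 0.00) ✓; LE at -51.30° ✓; |LE| = 9.300 ✓; ∠LEH = 130.4° ✓; |EH| = 24.20 ✓; ∠EHT = 81.70° ✓; |HT| = 11.70 ✓; ∠HTS = 124.9° ✓; |TS| = 23.40 ✓; ∠(TS, SW) = 90.00° ✓; |SW| = 20.80 ✓; ∠SWF = 56.50° ✓; |WF| = 31.30 ✗.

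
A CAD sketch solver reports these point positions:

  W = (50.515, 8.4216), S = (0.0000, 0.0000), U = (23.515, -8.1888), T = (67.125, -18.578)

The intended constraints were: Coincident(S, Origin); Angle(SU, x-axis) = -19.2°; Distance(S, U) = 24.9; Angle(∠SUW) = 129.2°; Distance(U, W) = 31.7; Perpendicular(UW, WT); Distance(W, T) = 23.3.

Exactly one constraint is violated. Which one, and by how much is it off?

Distance(W, T) = 23.3 — off by 8.40.

S = (0.00, 0.00) ✓; SU at -19.20° ✓; |SU| = 24.90 ✓; ∠SUW = 129.2° ✓; |UW| = 31.70 ✓; ∠(UW, WT) = 90.00° ✓; |WT| = 31.70 ✗.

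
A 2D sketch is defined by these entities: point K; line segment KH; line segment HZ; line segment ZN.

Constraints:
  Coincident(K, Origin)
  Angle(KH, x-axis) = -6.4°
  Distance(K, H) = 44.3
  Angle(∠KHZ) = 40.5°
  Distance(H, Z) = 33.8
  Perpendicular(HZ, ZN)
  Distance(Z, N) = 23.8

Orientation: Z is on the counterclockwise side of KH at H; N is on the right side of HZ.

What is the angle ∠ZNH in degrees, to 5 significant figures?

54.849°

K is at the origin; KH runs at -6.4° with length 44.3, so H = 44.3·(cos -6.4°, sin -6.4°) = (44.024, -4.9381). ∠KHZ = 40.5°, so HZ runs at -6.4° + (180° − 40.5°) = 133.10° from the x-axis; with |HZ| = 33.8, Z = H + 33.8·(cos 133.10°, sin 133.10°) = (20.929, 19.741). The perpendicularity gives ZN at right angles to HZ; with |ZN| = 23.8 on the right of HZ, N = Z + 23.8·(0.73016, 0.68327) = (38.307, 36.003). Then cos ∠ZNH = NZ·NH / (|NZ||NH|), giving 54.849°.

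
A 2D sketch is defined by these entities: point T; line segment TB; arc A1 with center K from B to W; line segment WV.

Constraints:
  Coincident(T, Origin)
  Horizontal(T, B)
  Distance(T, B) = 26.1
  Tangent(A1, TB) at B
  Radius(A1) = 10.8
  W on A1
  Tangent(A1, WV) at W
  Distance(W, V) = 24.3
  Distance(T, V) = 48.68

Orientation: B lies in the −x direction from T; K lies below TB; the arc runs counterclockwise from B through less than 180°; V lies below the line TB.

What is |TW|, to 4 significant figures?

38.90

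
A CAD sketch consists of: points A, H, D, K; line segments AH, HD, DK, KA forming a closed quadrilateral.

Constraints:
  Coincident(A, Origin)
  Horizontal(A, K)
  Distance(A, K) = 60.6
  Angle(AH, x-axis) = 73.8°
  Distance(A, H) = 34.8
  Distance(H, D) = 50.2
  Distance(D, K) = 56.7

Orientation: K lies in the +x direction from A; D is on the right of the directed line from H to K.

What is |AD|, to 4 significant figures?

17.86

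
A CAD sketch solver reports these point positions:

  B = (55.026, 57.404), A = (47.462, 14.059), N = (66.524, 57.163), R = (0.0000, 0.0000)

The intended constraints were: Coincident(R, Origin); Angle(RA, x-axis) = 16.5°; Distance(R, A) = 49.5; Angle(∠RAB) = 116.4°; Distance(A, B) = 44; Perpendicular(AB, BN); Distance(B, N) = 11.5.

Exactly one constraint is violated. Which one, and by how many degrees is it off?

Perpendicular(AB, BN) — off by 8.70°.

R = (0.00, 0.00) ✓; RA at 16.50° ✓; |RA| = 49.50 ✓; ∠RAB = 116.4° ✓; |AB| = 44.00 ✓; ∠(AB, BN) = 81.30° ✗; |BN| = 11.50 ✓.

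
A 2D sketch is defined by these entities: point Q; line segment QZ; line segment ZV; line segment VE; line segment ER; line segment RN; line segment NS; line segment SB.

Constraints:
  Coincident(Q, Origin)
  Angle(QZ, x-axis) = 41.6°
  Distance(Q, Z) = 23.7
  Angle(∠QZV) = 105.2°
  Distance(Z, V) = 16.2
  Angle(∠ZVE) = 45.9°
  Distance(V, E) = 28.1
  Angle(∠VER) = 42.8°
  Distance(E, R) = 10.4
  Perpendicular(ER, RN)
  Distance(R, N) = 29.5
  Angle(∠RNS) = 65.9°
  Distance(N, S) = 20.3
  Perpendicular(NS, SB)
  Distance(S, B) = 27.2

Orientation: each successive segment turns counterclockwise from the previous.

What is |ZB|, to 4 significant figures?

18.46

Q is at the origin; QZ runs at 41.6° with length 23.7, so Z = (17.72, 15.74). ∠QZV = 105.2° gives ZV at 116.4° from the x-axis; with |ZV| = 16.2, V = (10.52, 30.25). ∠ZVE = 45.9° gives VE at -109.5° from the x-axis; with |VE| = 28.1, E = (1.140, 3.757). ∠VER = 42.8° gives ER at 27.70° from the x-axis; with |ER| = 10.4, R = (10.35, 8.592). ER ⟂ RN, so RN runs at 117.7°; with |RN| = 29.5, N = (-3.365, 34.71). ∠RNS = 65.9° gives NS at -128.2° from the x-axis; with |NS| = 20.3, S = (-15.92, 18.76). NS is perpendicular to SB, so SB runs at -38.20°; with |SB| = 27.2, B = (5.457, 1.937). Then |ZB| = |B − Z| = 18.46.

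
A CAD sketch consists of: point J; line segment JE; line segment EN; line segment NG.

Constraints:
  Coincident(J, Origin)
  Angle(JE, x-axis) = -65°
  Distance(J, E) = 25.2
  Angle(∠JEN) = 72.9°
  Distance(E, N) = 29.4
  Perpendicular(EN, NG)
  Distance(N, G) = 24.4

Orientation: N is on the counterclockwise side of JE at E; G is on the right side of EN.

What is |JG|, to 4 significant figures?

53.24

J is at the origin; JE runs at -65.0° with length 25.2, so E = 25.2·(cos -65.0°, sin -65.0°) = (10.65, -22.84). ∠JEN = 72.9°, so EN runs at -65.0° + (180° − 72.9°) = 42.10° from the x-axis; with |EN| = 29.4, N = E + 29.4·(cos 42.10°, sin 42.10°) = (32.46, -3.128). EN is perpendicular to NG; with |NG| = 24.4 on the right of EN, G = N + 24.4·(0.6704, -0.7420) = (48.82, -21.23). Then |JG| = |G − J| = 53.24.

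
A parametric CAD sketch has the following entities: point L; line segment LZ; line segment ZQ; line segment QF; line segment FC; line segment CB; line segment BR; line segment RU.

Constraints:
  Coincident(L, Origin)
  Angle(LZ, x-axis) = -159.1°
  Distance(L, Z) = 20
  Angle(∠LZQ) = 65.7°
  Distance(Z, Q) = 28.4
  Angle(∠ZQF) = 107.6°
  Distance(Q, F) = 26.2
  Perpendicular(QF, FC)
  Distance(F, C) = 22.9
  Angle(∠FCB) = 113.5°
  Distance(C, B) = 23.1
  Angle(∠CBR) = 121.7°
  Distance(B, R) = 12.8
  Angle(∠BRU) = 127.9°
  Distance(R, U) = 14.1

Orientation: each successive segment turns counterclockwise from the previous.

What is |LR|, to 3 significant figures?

16.8

∠FCB = 113.5° gives CB at -176° from the x-axis; with |CB| = 23.1, B = (-8.96, 3.63). ∠CBR = 121.7° gives BR at -118° from the x-axis; with |BR| = 12.8, R = (-14.9, -7.71). Then |LR| = |R − L| = 16.8.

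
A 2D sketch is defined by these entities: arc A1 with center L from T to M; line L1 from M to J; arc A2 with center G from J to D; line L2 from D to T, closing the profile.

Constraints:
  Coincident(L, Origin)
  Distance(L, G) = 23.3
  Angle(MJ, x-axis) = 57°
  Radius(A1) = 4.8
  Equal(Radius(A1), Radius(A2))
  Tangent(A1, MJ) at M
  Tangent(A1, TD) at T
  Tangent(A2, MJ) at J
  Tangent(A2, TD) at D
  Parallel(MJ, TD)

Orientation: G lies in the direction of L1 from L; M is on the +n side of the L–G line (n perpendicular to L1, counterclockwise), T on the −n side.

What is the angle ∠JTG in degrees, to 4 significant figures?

10.75°

The slot axis is L1's direction at 57.0°, so u = (cos 57.0°, sin 57.0°) = (0.5446, 0.8387) and n = (−sin 57.0°, cos 57.0°) = (-0.8387, 0.5446). L is at the origin and G lies 23.3 along u from L, so G = 23.3·u = (12.69, 19.54). Tangency of A1 to both parallel lines with radius 4.8 puts M and T at L ± 4.8·n: M = (-4.026, 2.614), T = (4.026, -2.614). Equal radii place J and D the same way about G: J = G + 4.8·n = (8.664, 22.16), D = G − 4.8·n = (16.72, 16.93). Then cos ∠JTG = TJ·TG / (|TJ||TG|), giving 10.75°.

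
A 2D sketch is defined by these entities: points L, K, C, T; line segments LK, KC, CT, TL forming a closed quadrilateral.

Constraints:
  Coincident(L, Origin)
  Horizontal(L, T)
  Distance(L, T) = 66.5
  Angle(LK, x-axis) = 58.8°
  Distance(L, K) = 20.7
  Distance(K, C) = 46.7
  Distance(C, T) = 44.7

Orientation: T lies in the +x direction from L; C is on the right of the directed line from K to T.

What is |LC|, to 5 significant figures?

38.695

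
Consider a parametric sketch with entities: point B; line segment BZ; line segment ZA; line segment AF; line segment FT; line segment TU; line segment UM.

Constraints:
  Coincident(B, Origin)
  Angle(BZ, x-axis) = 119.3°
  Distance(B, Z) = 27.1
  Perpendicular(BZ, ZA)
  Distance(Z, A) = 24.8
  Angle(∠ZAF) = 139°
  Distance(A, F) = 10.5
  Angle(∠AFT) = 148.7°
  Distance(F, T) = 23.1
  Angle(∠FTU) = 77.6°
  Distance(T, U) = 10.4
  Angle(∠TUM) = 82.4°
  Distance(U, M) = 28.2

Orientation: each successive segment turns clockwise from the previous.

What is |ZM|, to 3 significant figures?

30.6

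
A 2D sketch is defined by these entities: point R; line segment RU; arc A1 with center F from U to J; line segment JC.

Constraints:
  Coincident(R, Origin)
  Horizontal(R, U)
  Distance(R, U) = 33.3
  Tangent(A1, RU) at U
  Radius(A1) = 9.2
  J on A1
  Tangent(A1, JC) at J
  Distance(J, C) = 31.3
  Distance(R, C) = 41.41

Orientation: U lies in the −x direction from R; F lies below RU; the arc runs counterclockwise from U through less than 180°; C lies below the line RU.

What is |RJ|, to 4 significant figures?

42.74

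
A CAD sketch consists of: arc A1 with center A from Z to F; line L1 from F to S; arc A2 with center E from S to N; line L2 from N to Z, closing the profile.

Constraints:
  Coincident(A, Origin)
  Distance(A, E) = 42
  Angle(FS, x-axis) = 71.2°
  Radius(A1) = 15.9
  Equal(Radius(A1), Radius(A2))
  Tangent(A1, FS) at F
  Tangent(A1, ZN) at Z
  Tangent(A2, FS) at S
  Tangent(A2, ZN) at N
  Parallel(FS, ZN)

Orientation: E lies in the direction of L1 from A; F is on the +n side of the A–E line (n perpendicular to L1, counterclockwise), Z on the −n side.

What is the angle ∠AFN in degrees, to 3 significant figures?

52.9°

The slot axis is L1's direction at 71.2°, so u = (cos 71.2°, sin 71.2°) = (0.322, 0.947) and n = (−sin 71.2°, cos 71.2°) = (-0.947, 0.322). A is at the origin and E lies 42.0 along u from A, so E = 42.0·u = (13.5, 39.8). Tangency of A1 to both parallel lines with radius 15.9 puts F and Z at A ± 15.9·n: F = (-15.1, 5.12), Z = (15.1, -5.12). Equal radii place S and N the same way about E: S = E + 15.9·n = (-1.52, 44.9), N = E − 15.9·n = (28.6, 34.6). Then cos ∠AFN = FA·FN / (|FA||FN|), giving 52.9°.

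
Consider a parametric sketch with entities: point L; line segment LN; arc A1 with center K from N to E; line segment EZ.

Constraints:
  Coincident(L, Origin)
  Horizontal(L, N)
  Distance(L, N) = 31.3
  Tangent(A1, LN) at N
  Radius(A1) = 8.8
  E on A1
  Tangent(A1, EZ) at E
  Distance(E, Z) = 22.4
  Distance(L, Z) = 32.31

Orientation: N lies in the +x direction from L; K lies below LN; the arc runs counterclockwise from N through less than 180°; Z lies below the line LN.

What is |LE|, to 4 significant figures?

23.71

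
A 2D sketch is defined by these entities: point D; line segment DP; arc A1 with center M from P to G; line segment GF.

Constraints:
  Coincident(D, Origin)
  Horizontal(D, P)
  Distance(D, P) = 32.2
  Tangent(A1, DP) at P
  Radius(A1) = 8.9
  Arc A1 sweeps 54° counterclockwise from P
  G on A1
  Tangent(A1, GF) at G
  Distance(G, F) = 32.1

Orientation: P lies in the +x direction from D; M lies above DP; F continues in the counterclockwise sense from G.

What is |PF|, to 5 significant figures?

39.471

D is at the origin; D and P share the same y with |DP| = 32.2 and P on the +x side, so P = (32.200, 0.0000). Tangency of A1 to DP means the radius MP is perpendicular to DP, so M = P + (0, 8.9) = (32.200, 8.9000). On A1, P sits at bearing -90° from M; a 54° counterclockwise sweep puts G at bearing -36°, so G = M + 8.9·(cos -36°, sin -36°) = (39.400, 3.6687). Since A1 is tangent to GF there, MG ⟂ GF, so GF runs along (−sin -36°, cos -36°); with |GF| = 32.1, F = (58.268, 29.638). Then |PF| = |F − P| = 39.471.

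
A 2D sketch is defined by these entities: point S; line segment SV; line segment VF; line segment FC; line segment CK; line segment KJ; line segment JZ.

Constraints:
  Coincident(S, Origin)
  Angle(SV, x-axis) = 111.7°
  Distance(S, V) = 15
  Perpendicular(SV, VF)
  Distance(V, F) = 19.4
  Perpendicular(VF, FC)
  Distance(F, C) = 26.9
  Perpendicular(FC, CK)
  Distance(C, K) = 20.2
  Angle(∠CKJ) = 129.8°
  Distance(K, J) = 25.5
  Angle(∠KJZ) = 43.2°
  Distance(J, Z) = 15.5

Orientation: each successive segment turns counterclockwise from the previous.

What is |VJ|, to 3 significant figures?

18.6

S is at the origin; SV runs at 111.7° with length 15.0, so V = (-5.55, 13.9). SV ⟂ VF, so VF runs at -158°; with |VF| = 19.4, F = (-23.6, 6.76). The perpendicularity gives FC at right angles to VF, so FC runs at -68.3°; with |FC| = 26.9, C = (-13.6, -18.2). The perpendicularity gives CK at right angles to FC, so CK runs at 21.7°; with |CK| = 20.2, K = (5.14, -10.8). ∠CKJ = 129.8° gives KJ at 71.9° from the x-axis; with |KJ| = 25.5, J = (13.1, 13.5). Then |VJ| = |J − V| = 18.6.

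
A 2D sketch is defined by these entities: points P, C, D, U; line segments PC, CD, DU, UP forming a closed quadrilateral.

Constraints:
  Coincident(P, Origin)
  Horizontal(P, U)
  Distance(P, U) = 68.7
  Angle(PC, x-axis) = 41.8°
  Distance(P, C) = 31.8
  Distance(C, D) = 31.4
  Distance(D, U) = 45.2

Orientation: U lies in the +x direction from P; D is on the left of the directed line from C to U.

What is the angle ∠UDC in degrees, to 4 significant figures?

78.72°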